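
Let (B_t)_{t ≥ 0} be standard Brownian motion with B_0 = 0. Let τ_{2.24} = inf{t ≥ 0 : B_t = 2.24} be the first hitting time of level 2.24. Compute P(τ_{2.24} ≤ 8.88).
P(τ_{2.24} ≤ 8.88) = 2(1 − Φ(2.24/√8.88)) = 2(1 − Φ(0.7517)) ≈ 0.4522

By the reflection principle for standard BM, P(τ_b ≤ t) = 2 · P(B_t ≥ b). Since B_t ~ N(0, t), P(B_t ≥ 2.24) = 1 − Φ(2.24/√t) = 1 − Φ(2.24/√8.88) = 1 − Φ(0.7517) ≈ 0.22612. Doubling: P(τ_{2.24} ≤ 8.88) ≈ 2 · 0.22612 = 0.45224 ≈ 0.4522.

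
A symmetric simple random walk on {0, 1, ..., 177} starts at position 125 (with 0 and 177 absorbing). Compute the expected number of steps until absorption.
E[τ | X_0 = 125] = 6500

Let v_k = E[τ | X_0 = k]. Boundary: v_0 = v_177 = 0. Recurrence: v_k = 1 + (v_{k-1} + v_{k+1})/2 for 1 ≤ k ≤ 176. The particular solution to v_k − (v_{k-1} + v_{k+1})/2 = 1 is v_k = −k^2. Adding homogeneous solution A + B k and matching boundaries gives v_k = k (177 − k). Substituting k = 125: v_125 = 125 · 52 = 6500.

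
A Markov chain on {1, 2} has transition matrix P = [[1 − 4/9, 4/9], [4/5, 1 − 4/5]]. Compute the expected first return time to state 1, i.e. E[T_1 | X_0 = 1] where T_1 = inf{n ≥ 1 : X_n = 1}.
E[T_1 | X_0 = 1] = 1/π_1 = 14/9

For an irreducible recurrent Markov chain with stationary distribution π, E[T_i | X_0 = i] = 1/π_i (Kac's formula). Here π_1 = (4/5)/(4/9 + 4/5) = (4/5)/(56/45) = 9/14, so E[T_1 | X_0 = 1] = 1/π_1 = (4/9 + 4/5)/(4/5) = (56/45)/(4/5) = 14/9.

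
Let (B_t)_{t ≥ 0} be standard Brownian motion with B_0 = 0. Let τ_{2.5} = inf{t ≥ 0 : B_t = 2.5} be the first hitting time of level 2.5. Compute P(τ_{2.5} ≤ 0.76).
P(τ_{2.5} ≤ 0.76) = 2(1 − Φ(2.5/√0.76)) = 2(1 − Φ(2.8677)) ≈ 0.0041

By the reflection principle for standard BM, P(τ_b ≤ t) = 2 · P(B_t ≥ b). Since B_t ~ N(0, t), P(B_t ≥ 2.5) = 1 − Φ(2.5/√t) = 1 − Φ(2.5/√0.76) = 1 − Φ(2.8677) ≈ 0.00207. Doubling: P(τ_{2.5} ≤ 0.76) ≈ 2 · 0.00207 = 0.00414 ≈ 0.0041.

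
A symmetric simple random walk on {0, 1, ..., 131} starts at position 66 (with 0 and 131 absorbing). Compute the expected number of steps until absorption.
E[τ | X_0 = 66] = 4290

Let v_k = E[τ | X_0 = k]. Boundary: v_0 = v_131 = 0. Recurrence: v_k = 1 + (v_{k-1} + v_{k+1})/2 for 1 ≤ k ≤ 130. The particular solution to v_k − (v_{k-1} + v_{k+1})/2 = 1 is v_k = −k^2. Adding homogeneous solution A + B k and matching boundaries gives v_k = k (131 − k). Substituting k = 66: v_66 = 66 · 65 = 4290.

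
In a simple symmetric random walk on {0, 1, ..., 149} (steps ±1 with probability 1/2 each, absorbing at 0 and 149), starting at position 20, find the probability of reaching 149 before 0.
P(hit 149 before 0) = 20/149

Let u_k = P(hit 149 before 0 | start at k). Then u_0 = 0, u_149 = 1, and u_k = u_{k-1}/2 + u_{k+1}/2 for 1 ≤ k ≤ 148. This harmonic recurrence is solved by u_k = k/149, giving u_20 = 20/149.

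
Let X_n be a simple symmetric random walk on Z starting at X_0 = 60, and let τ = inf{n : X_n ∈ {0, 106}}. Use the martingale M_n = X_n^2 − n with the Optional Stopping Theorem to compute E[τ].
E[τ] = 2760

M_n = X_n^2 − n is a martingale (since E[X_{n+1}^2 | F_n] = X_n^2 + 1). By OST (τ has finite mean in a bounded region), E[M_τ] = E[M_0] = X_0^2 − 0 = 60^2 = 3600. Also E[M_τ] = E[X_τ^2] − E[τ]. The walk exits at 0 or 106, with P(hit 106 first) = 60/106, so E[X_τ^2] = 106^2 · 60/106 + 0 = 6360. Thus E[τ] = E[X_τ^2] − E[M_τ] = 6360 − 3600 = 2760 = 60(106 − 60) = 2760.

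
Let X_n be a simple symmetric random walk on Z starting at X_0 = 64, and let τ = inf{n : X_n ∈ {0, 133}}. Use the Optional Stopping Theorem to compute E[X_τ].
E[X_τ] = 64

X_n is a martingale and τ is a bounded-mean stopping time (indeed τ is finite a.s. with bounded expectation since the walk is in a bounded region). By the OST, E[X_τ] = E[X_0] = 64. Equivalently: E[X_τ] = 133 · P(hit 133 first) + 0 · P(hit 0 first) = 133 · (64/133) = 64.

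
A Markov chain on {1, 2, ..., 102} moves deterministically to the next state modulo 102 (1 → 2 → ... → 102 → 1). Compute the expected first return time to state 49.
E[T_49 | X_0 = 49] = 102

The chain cycles deterministically, so starting at state 49 it returns in exactly 102 steps. Equivalently, the stationary distribution is uniform π_j = 1/102 for every state j, so by Kac's formula E[T_49] = 1/π_49 = 102.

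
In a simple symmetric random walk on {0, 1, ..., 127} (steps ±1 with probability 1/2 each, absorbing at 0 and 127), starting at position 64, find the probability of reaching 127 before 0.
P(hit 127 before 0) = 64/127

Let u_k = P(hit 127 before 0 | start at k). Then u_0 = 0, u_127 = 1, and u_k = u_{k-1}/2 + u_{k+1}/2 for 1 ≤ k ≤ 126. This harmonic recurrence is solved by u_k = k/127, giving u_64 = 64/127.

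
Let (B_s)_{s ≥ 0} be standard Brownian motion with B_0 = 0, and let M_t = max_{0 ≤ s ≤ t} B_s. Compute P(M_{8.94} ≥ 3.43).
P(M_{8.94} ≥ 3.43) = 2·P(B_{8.94} ≥ 3.43) = 2(1 − Φ(3.43/√8.94)) ≈ 0.2513

By the reflection principle for Brownian motion, P(M_t ≥ a) = 2 · P(B_t ≥ a) for a ≥ 0. Since B_t ~ N(0, t), P(B_t ≥ 3.43) = 1 − Φ(3.43/√t) = 1 − Φ(3.43/√8.94) = 1 − Φ(1.1472). So
  P(M_{8.94} ≥ 3.43) = 2(1 − Φ(1.1472)) ≈ 0.2513.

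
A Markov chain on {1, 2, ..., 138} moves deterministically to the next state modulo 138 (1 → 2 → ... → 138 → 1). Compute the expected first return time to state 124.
E[T_124 | X_0 = 124] = 138

The chain cycles deterministically, so starting at state 124 it returns in exactly 138 steps. Equivalently, the stationary distribution is uniform π_j = 1/138 for every state j, so by Kac's formula E[T_124] = 1/π_124 = 138.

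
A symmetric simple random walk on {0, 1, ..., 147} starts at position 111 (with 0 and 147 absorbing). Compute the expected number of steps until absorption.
E[τ | X_0 = 111] = 3996

Let v_k = E[τ | X_0 = k]. Boundary: v_0 = v_147 = 0. Recurrence: v_k = 1 + (v_{k-1} + v_{k+1})/2 for 1 ≤ k ≤ 146. The particular solution to v_k − (v_{k-1} + v_{k+1})/2 = 1 is v_k = −k^2. Adding homogeneous solution A + B k and matching boundaries gives v_k = k (147 − k). Substituting k = 111: v_111 = 111 · 36 = 3996.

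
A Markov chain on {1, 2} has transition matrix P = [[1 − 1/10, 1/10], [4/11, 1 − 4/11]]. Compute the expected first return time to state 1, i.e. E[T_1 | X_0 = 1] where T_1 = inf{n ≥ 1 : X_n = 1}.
E[T_1 | X_0 = 1] = 1/π_1 = 51/40

For an irreducible recurrent Markov chain with stationary distribution π, E[T_i | X_0 = i] = 1/π_i (Kac's formula). Here π_1 = (4/11)/(1/10 + 4/11) = (4/11)/(51/110) = 40/51, so E[T_1 | X_0 = 1] = 1/π_1 = (1/10 + 4/11)/(4/11) = (51/110)/(4/11) = 51/40.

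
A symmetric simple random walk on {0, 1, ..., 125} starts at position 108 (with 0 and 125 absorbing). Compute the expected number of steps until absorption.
E[τ | X_0 = 108] = 1836

Let v_k = E[τ | X_0 = k]. Boundary: v_0 = v_125 = 0. Recurrence: v_k = 1 + (v_{k-1} + v_{k+1})/2 for 1 ≤ k ≤ 124. The particular solution to v_k − (v_{k-1} + v_{k+1})/2 = 1 is v_k = −k^2. Adding homogeneous solution A + B k and matching boundaries gives v_k = k (125 − k). Substituting k = 108: v_108 = 108 · 17 = 1836.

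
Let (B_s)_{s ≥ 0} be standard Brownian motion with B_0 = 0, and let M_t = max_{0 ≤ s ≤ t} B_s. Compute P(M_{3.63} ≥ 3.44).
P(M_{3.63} ≥ 3.44) = 2·P(B_{3.63} ≥ 3.44) = 2(1 − Φ(3.44/√3.63)) ≈ 0.0710

By the reflection principle for Brownian motion, P(M_t ≥ a) = 2 · P(B_t ≥ a) for a ≥ 0. Since B_t ~ N(0, t), P(B_t ≥ 3.44) = 1 − Φ(3.44/√t) = 1 − Φ(3.44/√3.63) = 1 − Φ(1.8055). So
  P(M_{3.63} ≥ 3.44) = 2(1 − Φ(1.8055)) ≈ 0.0710.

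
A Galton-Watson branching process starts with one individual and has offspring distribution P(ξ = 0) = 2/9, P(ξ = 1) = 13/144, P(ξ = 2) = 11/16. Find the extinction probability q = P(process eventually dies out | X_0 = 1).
q = 32/99

The pgf is f(s) = 2/9 + 13/144·s + 11/16·s². The extinction probability q is the smallest fixed point of f in [0, 1]. Setting s = f(s):
  11/16·s² + (13/144 − 1)·s + 2/9 = 0
  11/16·s² − (2/9 + 11/16)·s + 2/9 = 0
which factors as (s − 1)·(11/16·s − 2/9) = 0, giving roots s = 1 and s = (2/9)/(11/16) = 32/99.
Mean offspring μ = 13/144 + 2·11/16 = 211/144 > 1 (supercritical), so q < 1. The extinction probability is the smaller root: q = (2/9)/(11/16) = 32/99.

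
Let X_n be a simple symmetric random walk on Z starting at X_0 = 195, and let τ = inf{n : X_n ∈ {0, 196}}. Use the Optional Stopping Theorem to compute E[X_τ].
E[X_τ] = 195

X_n is a martingale and τ is a bounded-mean stopping time (indeed τ is finite a.s. with bounded expectation since the walk is in a bounded region). By the OST, E[X_τ] = E[X_0] = 195. Equivalently: E[X_τ] = 196 · P(hit 196 first) + 0 · P(hit 0 first) = 196 · (195/196) = 195.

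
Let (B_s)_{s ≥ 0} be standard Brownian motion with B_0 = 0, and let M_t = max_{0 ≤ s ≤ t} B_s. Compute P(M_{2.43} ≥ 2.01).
P(M_{2.43} ≥ 2.01) = 2·P(B_{2.43} ≥ 2.01) = 2(1 − Φ(2.01/√2.43)) ≈ 0.1973

By the reflection principle for Brownian motion, P(M_t ≥ a) = 2 · P(B_t ≥ a) for a ≥ 0. Since B_t ~ N(0, t), P(B_t ≥ 2.01) = 1 − Φ(2.01/√t) = 1 − Φ(2.01/√2.43) = 1 − Φ(1.2894). So
  P(M_{2.43} ≥ 2.01) = 2(1 − Φ(1.2894)) ≈ 0.1973.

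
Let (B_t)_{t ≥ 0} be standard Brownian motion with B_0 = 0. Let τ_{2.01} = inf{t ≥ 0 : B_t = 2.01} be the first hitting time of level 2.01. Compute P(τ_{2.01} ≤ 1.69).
P(τ_{2.01} ≤ 1.69) = 2(1 − Φ(2.01/√1.69)) = 2(1 − Φ(1.5462)) ≈ 0.1221

By the reflection principle for standard BM, P(τ_b ≤ t) = 2 · P(B_t ≥ b). Since B_t ~ N(0, t), P(B_t ≥ 2.01) = 1 − Φ(2.01/√t) = 1 − Φ(2.01/√1.69) = 1 − Φ(1.5462) ≈ 0.06103. Doubling: P(τ_{2.01} ≤ 1.69) ≈ 2 · 0.06103 = 0.12206 ≈ 0.1221.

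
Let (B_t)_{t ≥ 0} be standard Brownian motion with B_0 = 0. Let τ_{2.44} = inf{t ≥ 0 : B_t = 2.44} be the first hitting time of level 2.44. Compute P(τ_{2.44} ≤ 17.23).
P(τ_{2.44} ≤ 17.23) = 2(1 − Φ(2.44/√17.23)) = 2(1 − Φ(0.5878)) ≈ 0.5567

By the reflection principle for standard BM, P(τ_b ≤ t) = 2 · P(B_t ≥ b). Since B_t ~ N(0, t), P(B_t ≥ 2.44) = 1 − Φ(2.44/√t) = 1 − Φ(2.44/√17.23) = 1 − Φ(0.5878) ≈ 0.27833. Doubling: P(τ_{2.44} ≤ 17.23) ≈ 2 · 0.27833 = 0.55666 ≈ 0.5567.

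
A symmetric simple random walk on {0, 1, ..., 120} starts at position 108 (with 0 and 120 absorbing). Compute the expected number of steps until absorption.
E[τ | X_0 = 108] = 1296

Let v_k = E[τ | X_0 = k]. Boundary: v_0 = v_120 = 0. Recurrence: v_k = 1 + (v_{k-1} + v_{k+1})/2 for 1 ≤ k ≤ 119. The particular solution to v_k − (v_{k-1} + v_{k+1})/2 = 1 is v_k = −k^2. Adding homogeneous solution A + B k and matching boundaries gives v_k = k (120 − k). Substituting k = 108: v_108 = 108 · 12 = 1296.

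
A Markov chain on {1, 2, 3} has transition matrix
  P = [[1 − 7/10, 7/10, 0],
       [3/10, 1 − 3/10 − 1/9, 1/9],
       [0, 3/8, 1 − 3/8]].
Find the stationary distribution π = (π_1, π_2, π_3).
π = (81/326, 189/326, 28/163)

This is a birth-death chain on three states, which satisfies detailed balance: π_1 · P_{12} = π_2 · P_{21} and π_2 · P_{23} = π_3 · P_{32}.
From π_1 · 7/10 = π_2 · 3/10: π_2/π_1 = (7/10)/(3/10) = 7/3.
From π_2 · 1/9 = π_3 · 3/8: π_3/π_2 = (1/9)/(3/8) = 8/27.
Take π_1 proportional to 1; then unnormalized π = (1, 7/3, 56/81). Normalize by dividing by the sum 326/81:
  π = (81/326, 189/326, 28/163).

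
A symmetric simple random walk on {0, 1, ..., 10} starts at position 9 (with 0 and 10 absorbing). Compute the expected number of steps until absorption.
E[τ | X_0 = 9] = 9

Let v_k = E[τ | X_0 = k]. Boundary: v_0 = v_10 = 0. Recurrence: v_k = 1 + (v_{k-1} + v_{k+1})/2 for 1 ≤ k ≤ 9. The particular solution to v_k − (v_{k-1} + v_{k+1})/2 = 1 is v_k = −k^2. Adding homogeneous solution A + B k and matching boundaries gives v_k = k (10 − k). Substituting k = 9: v_9 = 9 · 1 = 9.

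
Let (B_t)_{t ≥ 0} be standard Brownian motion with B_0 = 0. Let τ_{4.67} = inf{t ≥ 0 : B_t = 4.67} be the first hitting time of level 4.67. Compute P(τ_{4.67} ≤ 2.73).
P(τ_{4.67} ≤ 2.73) = 2(1 − Φ(4.67/√2.73)) = 2(1 − Φ(2.8264)) ≈ 0.0047

By the reflection principle for standard BM, P(τ_b ≤ t) = 2 · P(B_t ≥ b). Since B_t ~ N(0, t), P(B_t ≥ 4.67) = 1 − Φ(4.67/√t) = 1 − Φ(4.67/√2.73) = 1 − Φ(2.8264) ≈ 0.00235. Doubling: P(τ_{4.67} ≤ 2.73) ≈ 2 · 0.00235 = 0.00470 ≈ 0.0047.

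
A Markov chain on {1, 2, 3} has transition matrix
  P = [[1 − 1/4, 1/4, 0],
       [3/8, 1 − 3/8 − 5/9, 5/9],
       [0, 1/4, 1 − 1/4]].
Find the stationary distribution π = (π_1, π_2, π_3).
π = (27/85, 18/85, 8/17)

This is a birth-death chain on three states, which satisfies detailed balance: π_1 · P_{12} = π_2 · P_{21} and π_2 · P_{23} = π_3 · P_{32}.
From π_1 · 1/4 = π_2 · 3/8: π_2/π_1 = (1/4)/(3/8) = 2/3.
From π_2 · 5/9 = π_3 · 1/4: π_3/π_2 = (5/9)/(1/4) = 20/9.
Take π_1 proportional to 1; then unnormalized π = (1, 2/3, 40/27). Normalize by dividing by the sum 85/27:
  π = (27/85, 18/85, 8/17).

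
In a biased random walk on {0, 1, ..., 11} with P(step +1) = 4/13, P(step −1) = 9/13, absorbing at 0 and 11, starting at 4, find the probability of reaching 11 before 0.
P(hit 11 before 0) = (1 − (9/4)^4) / (1 − (9/4)^11) = 20660224/6275373061

Let u_k denote P(reach 11 before 0 | start at k). Boundary: u_0 = 0, u_11 = 1. Recurrence: u_k = 4/13·u_{k+1} + 9/13·u_{k-1} for 1 ≤ k ≤ 10. Try u_k = A + B·r^k with r = q/p = (9/13)/(4/13) = 9/4. Substitution satisfies the recurrence; boundary conditions give:
  u_k = (1 − r^k) / (1 − r^N) = (1 − (9/4)^4) / (1 − (9/4)^11) = 20660224/6275373061.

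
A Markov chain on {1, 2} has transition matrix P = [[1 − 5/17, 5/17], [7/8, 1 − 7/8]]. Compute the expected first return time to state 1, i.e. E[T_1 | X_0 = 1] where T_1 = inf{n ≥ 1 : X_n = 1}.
E[T_1 | X_0 = 1] = 1/π_1 = 159/119

For an irreducible recurrent Markov chain with stationary distribution π, E[T_i | X_0 = i] = 1/π_i (Kac's formula). Here π_1 = (7/8)/(5/17 + 7/8) = (7/8)/(159/136) = 119/159, so E[T_1 | X_0 = 1] = 1/π_1 = (5/17 + 7/8)/(7/8) = (159/136)/(7/8) = 159/119.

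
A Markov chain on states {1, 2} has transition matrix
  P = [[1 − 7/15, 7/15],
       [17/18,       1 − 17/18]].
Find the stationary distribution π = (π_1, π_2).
π_1 = 85/127, π_2 = 42/127

Solve πP = π with π_1 + π_2 = 1. From πP = π: π_1 · (1 − 7/15) + π_2 · 17/18 = π_1 ⇒ π_2 · 17/18 = π_1 · 7/15 ⇒ π_2/π_1 = (7/15)/(17/18) = 42/85. Together with π_1 + π_2 = 1:
  π_1 = (17/18)/(7/15 + 17/18) = (17/18)/(127/90) = 85/127,
  π_2 = (7/15)/(7/15 + 17/18) = (7/15)/(127/90) = 42/127.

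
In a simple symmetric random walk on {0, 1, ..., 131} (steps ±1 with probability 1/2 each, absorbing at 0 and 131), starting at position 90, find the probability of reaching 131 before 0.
P(hit 131 before 0) = 90/131

Let u_k = P(hit 131 before 0 | start at k). Then u_0 = 0, u_131 = 1, and u_k = u_{k-1}/2 + u_{k+1}/2 for 1 ≤ k ≤ 130. This harmonic recurrence is solved by u_k = k/131, giving u_90 = 90/131.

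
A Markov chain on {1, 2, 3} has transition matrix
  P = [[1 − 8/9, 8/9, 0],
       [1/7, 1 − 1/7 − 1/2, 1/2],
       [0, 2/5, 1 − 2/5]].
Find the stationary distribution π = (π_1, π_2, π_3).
π = (1/15, 56/135, 14/27)

This is a birth-death chain on three states, which satisfies detailed balance: π_1 · P_{12} = π_2 · P_{21} and π_2 · P_{23} = π_3 · P_{32}.
From π_1 · 8/9 = π_2 · 1/7: π_2/π_1 = (8/9)/(1/7) = 56/9.
From π_2 · 1/2 = π_3 · 2/5: π_3/π_2 = (1/2)/(2/5) = 5/4.
Take π_1 proportional to 1; then unnormalized π = (1, 56/9, 70/9). Normalize by dividing by the sum 15:
  π = (1/15, 56/135, 14/27).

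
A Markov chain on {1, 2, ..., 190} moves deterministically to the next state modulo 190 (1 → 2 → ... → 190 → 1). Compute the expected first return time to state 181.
E[T_181 | X_0 = 181] = 190

The chain cycles deterministically, so starting at state 181 it returns in exactly 190 steps. Equivalently, the stationary distribution is uniform π_j = 1/190 for every state j, so by Kac's formula E[T_181] = 1/π_181 = 190.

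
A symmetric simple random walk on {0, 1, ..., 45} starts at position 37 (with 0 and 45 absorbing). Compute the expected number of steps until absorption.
E[τ | X_0 = 37] = 296

Let v_k = E[τ | X_0 = k]. Boundary: v_0 = v_45 = 0. Recurrence: v_k = 1 + (v_{k-1} + v_{k+1})/2 for 1 ≤ k ≤ 44. The particular solution to v_k − (v_{k-1} + v_{k+1})/2 = 1 is v_k = −k^2. Adding homogeneous solution A + B k and matching boundaries gives v_k = k (45 − k). Substituting k = 37: v_37 = 37 · 8 = 296.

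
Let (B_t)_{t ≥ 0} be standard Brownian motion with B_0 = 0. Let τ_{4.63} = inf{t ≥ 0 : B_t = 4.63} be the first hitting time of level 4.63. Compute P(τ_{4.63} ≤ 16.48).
P(τ_{4.63} ≤ 16.48) = 2(1 − Φ(4.63/√16.48)) = 2(1 − Φ(1.1405)) ≈ 0.2541

By the reflection principle for standard BM, P(τ_b ≤ t) = 2 · P(B_t ≥ b). Since B_t ~ N(0, t), P(B_t ≥ 4.63) = 1 − Φ(4.63/√t) = 1 − Φ(4.63/√16.48) = 1 − Φ(1.1405) ≈ 0.12704. Doubling: P(τ_{4.63} ≤ 16.48) ≈ 2 · 0.12704 = 0.25408 ≈ 0.2541.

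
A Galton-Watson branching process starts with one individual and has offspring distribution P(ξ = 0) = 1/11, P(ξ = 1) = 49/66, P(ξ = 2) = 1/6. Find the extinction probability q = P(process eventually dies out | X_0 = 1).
q = 6/11

The pgf is f(s) = 1/11 + 49/66·s + 1/6·s². The extinction probability q is the smallest fixed point of f in [0, 1]. Setting s = f(s):
  1/6·s² + (49/66 − 1)·s + 1/11 = 0
  1/6·s² − (1/11 + 1/6)·s + 1/11 = 0
which factors as (s − 1)·(1/6·s − 1/11) = 0, giving roots s = 1 and s = (1/11)/(1/6) = 6/11.
Mean offspring μ = 49/66 + 2·1/6 = 71/66 > 1 (supercritical), so q < 1. The extinction probability is the smaller root: q = (1/11)/(1/6) = 6/11.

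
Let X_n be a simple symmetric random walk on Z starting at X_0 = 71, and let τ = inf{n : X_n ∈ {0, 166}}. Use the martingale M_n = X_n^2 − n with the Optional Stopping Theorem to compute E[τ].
E[τ] = 6745

M_n = X_n^2 − n is a martingale (since E[X_{n+1}^2 | F_n] = X_n^2 + 1). By OST (τ has finite mean in a bounded region), E[M_τ] = E[M_0] = X_0^2 − 0 = 71^2 = 5041. Also E[M_τ] = E[X_τ^2] − E[τ]. The walk exits at 0 or 166, with P(hit 166 first) = 71/166, so E[X_τ^2] = 166^2 · 71/166 + 0 = 11786. Thus E[τ] = E[X_τ^2] − E[M_τ] = 11786 − 5041 = 6745 = 71(166 − 71) = 6745.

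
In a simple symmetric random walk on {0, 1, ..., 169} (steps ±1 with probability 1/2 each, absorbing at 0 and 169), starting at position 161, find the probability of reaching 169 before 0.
P(hit 169 before 0) = 161/169

Let u_k = P(hit 169 before 0 | start at k). Then u_0 = 0, u_169 = 1, and u_k = u_{k-1}/2 + u_{k+1}/2 for 1 ≤ k ≤ 168. This harmonic recurrence is solved by u_k = k/169, giving u_161 = 161/169.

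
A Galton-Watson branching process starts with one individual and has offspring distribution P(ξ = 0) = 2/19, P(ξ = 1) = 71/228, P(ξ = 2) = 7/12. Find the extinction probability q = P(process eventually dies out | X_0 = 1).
q = 24/133

The pgf is f(s) = 2/19 + 71/228·s + 7/12·s². The extinction probability q is the smallest fixed point of f in [0, 1]. Setting s = f(s):
  7/12·s² + (71/228 − 1)·s + 2/19 = 0
  7/12·s² − (2/19 + 7/12)·s + 2/19 = 0
which factors as (s − 1)·(7/12·s − 2/19) = 0, giving roots s = 1 and s = (2/19)/(7/12) = 24/133.
Mean offspring μ = 71/228 + 2·7/12 = 337/228 > 1 (supercritical), so q < 1. The extinction probability is the smaller root: q = (2/19)/(7/12) = 24/133.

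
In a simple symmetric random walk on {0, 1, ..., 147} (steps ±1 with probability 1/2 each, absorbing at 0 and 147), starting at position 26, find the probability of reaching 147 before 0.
P(hit 147 before 0) = 26/147

Let u_k = P(hit 147 before 0 | start at k). Then u_0 = 0, u_147 = 1, and u_k = u_{k-1}/2 + u_{k+1}/2 for 1 ≤ k ≤ 146. This harmonic recurrence is solved by u_k = k/147, giving u_26 = 26/147.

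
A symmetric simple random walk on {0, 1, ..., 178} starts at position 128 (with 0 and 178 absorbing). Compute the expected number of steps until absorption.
E[τ | X_0 = 128] = 6400

Let v_k = E[τ | X_0 = k]. Boundary: v_0 = v_178 = 0. Recurrence: v_k = 1 + (v_{k-1} + v_{k+1})/2 for 1 ≤ k ≤ 177. The particular solution to v_k − (v_{k-1} + v_{k+1})/2 = 1 is v_k = −k^2. Adding homogeneous solution A + B k and matching boundaries gives v_k = k (178 − k). Substituting k = 128: v_128 = 128 · 50 = 6400.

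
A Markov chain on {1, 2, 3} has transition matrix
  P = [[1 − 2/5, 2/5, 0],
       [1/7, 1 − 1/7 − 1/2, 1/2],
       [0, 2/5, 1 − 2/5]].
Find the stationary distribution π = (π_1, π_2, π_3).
π = (10/73, 28/73, 35/73)

This is a birth-death chain on three states, which satisfies detailed balance: π_1 · P_{12} = π_2 · P_{21} and π_2 · P_{23} = π_3 · P_{32}.
From π_1 · 2/5 = π_2 · 1/7: π_2/π_1 = (2/5)/(1/7) = 14/5.
From π_2 · 1/2 = π_3 · 2/5: π_3/π_2 = (1/2)/(2/5) = 5/4.
Take π_1 proportional to 1; then unnormalized π = (1, 14/5, 7/2). Normalize by dividing by the sum 73/10:
  π = (10/73, 28/73, 35/73).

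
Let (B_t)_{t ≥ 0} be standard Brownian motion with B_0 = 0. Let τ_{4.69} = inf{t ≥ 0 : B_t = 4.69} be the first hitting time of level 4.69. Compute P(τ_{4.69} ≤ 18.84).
P(τ_{4.69} ≤ 18.84) = 2(1 − Φ(4.69/√18.84)) = 2(1 − Φ(1.0805)) ≈ 0.2799

By the reflection principle for standard BM, P(τ_b ≤ t) = 2 · P(B_t ≥ b). Since B_t ~ N(0, t), P(B_t ≥ 4.69) = 1 − Φ(4.69/√t) = 1 − Φ(4.69/√18.84) = 1 − Φ(1.0805) ≈ 0.13996. Doubling: P(τ_{4.69} ≤ 18.84) ≈ 2 · 0.13996 = 0.27992 ≈ 0.2799.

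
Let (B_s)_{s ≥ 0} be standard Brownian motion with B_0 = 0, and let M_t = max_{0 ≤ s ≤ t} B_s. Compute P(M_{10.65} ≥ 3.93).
P(M_{10.65} ≥ 3.93) = 2·P(B_{10.65} ≥ 3.93) = 2(1 − Φ(3.93/√10.65)) ≈ 0.2285

By the reflection principle for Brownian motion, P(M_t ≥ a) = 2 · P(B_t ≥ a) for a ≥ 0. Since B_t ~ N(0, t), P(B_t ≥ 3.93) = 1 − Φ(3.93/√t) = 1 − Φ(3.93/√10.65) = 1 − Φ(1.2043). So
  P(M_{10.65} ≥ 3.93) = 2(1 − Φ(1.2043)) ≈ 0.2285.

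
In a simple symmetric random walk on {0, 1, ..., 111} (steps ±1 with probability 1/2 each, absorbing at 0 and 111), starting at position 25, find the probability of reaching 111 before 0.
P(hit 111 before 0) = 25/111

Let u_k = P(hit 111 before 0 | start at k). Then u_0 = 0, u_111 = 1, and u_k = u_{k-1}/2 + u_{k+1}/2 for 1 ≤ k ≤ 110. This harmonic recurrence is solved by u_k = k/111, giving u_25 = 25/111.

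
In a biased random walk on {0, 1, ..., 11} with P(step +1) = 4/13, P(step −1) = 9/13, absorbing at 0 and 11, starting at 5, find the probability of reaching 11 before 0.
P(hit 11 before 0) = (1 − (9/4)^5) / (1 − (9/4)^11) = 47534080/6275373061

Let u_k denote P(reach 11 before 0 | start at k). Boundary: u_0 = 0, u_11 = 1. Recurrence: u_k = 4/13·u_{k+1} + 9/13·u_{k-1} for 1 ≤ k ≤ 10. Try u_k = A + B·r^k with r = q/p = (9/13)/(4/13) = 9/4. Substitution satisfies the recurrence; boundary conditions give:
  u_k = (1 − r^k) / (1 − r^N) = (1 − (9/4)^5) / (1 − (9/4)^11) = 47534080/6275373061.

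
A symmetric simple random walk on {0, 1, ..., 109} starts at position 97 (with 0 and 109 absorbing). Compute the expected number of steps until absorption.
E[τ | X_0 = 97] = 1164

Let v_k = E[τ | X_0 = k]. Boundary: v_0 = v_109 = 0. Recurrence: v_k = 1 + (v_{k-1} + v_{k+1})/2 for 1 ≤ k ≤ 108. The particular solution to v_k − (v_{k-1} + v_{k+1})/2 = 1 is v_k = −k^2. Adding homogeneous solution A + B k and matching boundaries gives v_k = k (109 − k). Substituting k = 97: v_97 = 97 · 12 = 1164.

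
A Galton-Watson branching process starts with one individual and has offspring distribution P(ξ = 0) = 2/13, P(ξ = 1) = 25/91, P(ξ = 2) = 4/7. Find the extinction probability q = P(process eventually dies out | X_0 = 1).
q = 7/26

The pgf is f(s) = 2/13 + 25/91·s + 4/7·s². The extinction probability q is the smallest fixed point of f in [0, 1]. Setting s = f(s):
  4/7·s² + (25/91 − 1)·s + 2/13 = 0
  4/7·s² − (2/13 + 4/7)·s + 2/13 = 0
which factors as (s − 1)·(4/7·s − 2/13) = 0, giving roots s = 1 and s = (2/13)/(4/7) = 7/26.
Mean offspring μ = 25/91 + 2·4/7 = 129/91 > 1 (supercritical), so q < 1. The extinction probability is the smaller root: q = (2/13)/(4/7) = 7/26.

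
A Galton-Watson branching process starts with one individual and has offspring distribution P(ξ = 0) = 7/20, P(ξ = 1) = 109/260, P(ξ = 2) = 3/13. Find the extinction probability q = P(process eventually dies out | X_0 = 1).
q = 1

Mean offspring μ = 0·7/20 + 1·109/260 + 2·3/13 = 229/260 ≤ 1. For μ ≤ 1 with offspring not concentrated at 1, the Galton-Watson process goes extinct almost surely, so q = 1.
(Algebraic check: The pgf is f(s) = 7/20 + 109/260·s + 3/13·s². The extinction probability q is the smallest fixed point of f in [0, 1]. Setting s = f(s):
  3/13·s² + (109/260 − 1)·s + 7/20 = 0
  3/13·s² − (7/20 + 3/13)·s + 7/20 = 0
which factors as (s − 1)·(3/13·s − 7/20) = 0, giving roots s = 1 and s = (7/20)/(3/13) = 91/60. Since 91/60 ≥ 1, the smallest root in [0, 1] is s = 1.)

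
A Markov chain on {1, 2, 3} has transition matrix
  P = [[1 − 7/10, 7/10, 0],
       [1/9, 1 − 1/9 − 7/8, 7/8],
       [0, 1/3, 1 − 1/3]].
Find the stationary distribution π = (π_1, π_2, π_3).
π = (80/1907, 504/1907, 1323/1907)

This is a birth-death chain on three states, which satisfies detailed balance: π_1 · P_{12} = π_2 · P_{21} and π_2 · P_{23} = π_3 · P_{32}.
From π_1 · 7/10 = π_2 · 1/9: π_2/π_1 = (7/10)/(1/9) = 63/10.
From π_2 · 7/8 = π_3 · 1/3: π_3/π_2 = (7/8)/(1/3) = 21/8.
Take π_1 proportional to 1; then unnormalized π = (1, 63/10, 1323/80). Normalize by dividing by the sum 1907/80:
  π = (80/1907, 504/1907, 1323/1907).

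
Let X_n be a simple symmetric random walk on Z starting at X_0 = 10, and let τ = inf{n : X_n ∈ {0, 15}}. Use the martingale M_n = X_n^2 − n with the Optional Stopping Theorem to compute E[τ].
E[τ] = 50

M_n = X_n^2 − n is a martingale (since E[X_{n+1}^2 | F_n] = X_n^2 + 1). By OST (τ has finite mean in a bounded region), E[M_τ] = E[M_0] = X_0^2 − 0 = 10^2 = 100. Also E[M_τ] = E[X_τ^2] − E[τ]. The walk exits at 0 or 15, with P(hit 15 first) = 10/15, so E[X_τ^2] = 15^2 · 10/15 + 0 = 150. Thus E[τ] = E[X_τ^2] − E[M_τ] = 150 − 100 = 50 = 10(15 − 10) = 50.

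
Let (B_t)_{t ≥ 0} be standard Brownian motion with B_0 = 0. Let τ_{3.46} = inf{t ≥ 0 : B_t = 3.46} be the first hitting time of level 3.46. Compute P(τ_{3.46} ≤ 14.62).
P(τ_{3.46} ≤ 14.62) = 2(1 − Φ(3.46/√14.62)) = 2(1 − Φ(0.9049)) ≈ 0.3655

By the reflection principle for standard BM, P(τ_b ≤ t) = 2 · P(B_t ≥ b). Since B_t ~ N(0, t), P(B_t ≥ 3.46) = 1 − Φ(3.46/√t) = 1 − Φ(3.46/√14.62) = 1 − Φ(0.9049) ≈ 0.18276. Doubling: P(τ_{3.46} ≤ 14.62) ≈ 2 · 0.18276 = 0.36552 ≈ 0.3655.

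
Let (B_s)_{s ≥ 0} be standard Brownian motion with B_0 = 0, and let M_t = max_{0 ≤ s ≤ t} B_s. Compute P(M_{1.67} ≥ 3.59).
P(M_{1.67} ≥ 3.59) = 2·P(B_{1.67} ≥ 3.59) = 2(1 − Φ(3.59/√1.67)) ≈ 0.0055

By the reflection principle for Brownian motion, P(M_t ≥ a) = 2 · P(B_t ≥ a) for a ≥ 0. Since B_t ~ N(0, t), P(B_t ≥ 3.59) = 1 − Φ(3.59/√t) = 1 − Φ(3.59/√1.67) = 1 − Φ(2.7780). So
  P(M_{1.67} ≥ 3.59) = 2(1 − Φ(2.7780)) ≈ 0.0055.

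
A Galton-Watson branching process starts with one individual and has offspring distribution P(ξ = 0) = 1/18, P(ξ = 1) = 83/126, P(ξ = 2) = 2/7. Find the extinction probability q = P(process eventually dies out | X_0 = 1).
q = 7/36

The pgf is f(s) = 1/18 + 83/126·s + 2/7·s². The extinction probability q is the smallest fixed point of f in [0, 1]. Setting s = f(s):
  2/7·s² + (83/126 − 1)·s + 1/18 = 0
  2/7·s² − (1/18 + 2/7)·s + 1/18 = 0
which factors as (s − 1)·(2/7·s − 1/18) = 0, giving roots s = 1 and s = (1/18)/(2/7) = 7/36.
Mean offspring μ = 83/126 + 2·2/7 = 155/126 > 1 (supercritical), so q < 1. The extinction probability is the smaller root: q = (1/18)/(2/7) = 7/36.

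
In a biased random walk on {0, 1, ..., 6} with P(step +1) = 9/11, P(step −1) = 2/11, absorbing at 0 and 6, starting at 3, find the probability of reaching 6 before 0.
P(hit 6 before 0) = (1 − (2/9)^3) / (1 − (2/9)^6) = 729/737

Let u_k denote P(reach 6 before 0 | start at k). Boundary: u_0 = 0, u_6 = 1. Recurrence: u_k = 9/11·u_{k+1} + 2/11·u_{k-1} for 1 ≤ k ≤ 5. Try u_k = A + B·r^k with r = q/p = (2/11)/(9/11) = 2/9. Substitution satisfies the recurrence; boundary conditions give:
  u_k = (1 − r^k) / (1 − r^N) = (1 − (2/9)^3) / (1 − (2/9)^6) = 729/737.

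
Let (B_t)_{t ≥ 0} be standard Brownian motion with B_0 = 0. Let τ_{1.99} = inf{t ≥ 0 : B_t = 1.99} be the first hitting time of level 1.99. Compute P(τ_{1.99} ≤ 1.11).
P(τ_{1.99} ≤ 1.11) = 2(1 − Φ(1.99/√1.11)) = 2(1 − Φ(1.8888)) ≈ 0.0589

By the reflection principle for standard BM, P(τ_b ≤ t) = 2 · P(B_t ≥ b). Since B_t ~ N(0, t), P(B_t ≥ 1.99) = 1 − Φ(1.99/√t) = 1 − Φ(1.99/√1.11) = 1 − Φ(1.8888) ≈ 0.02946. Doubling: P(τ_{1.99} ≤ 1.11) ≈ 2 · 0.02946 = 0.05892 ≈ 0.0589.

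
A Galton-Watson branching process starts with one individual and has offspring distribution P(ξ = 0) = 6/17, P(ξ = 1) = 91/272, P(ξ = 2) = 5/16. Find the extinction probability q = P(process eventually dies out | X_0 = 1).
q = 1

Mean offspring μ = 0·6/17 + 1·91/272 + 2·5/16 = 261/272 ≤ 1. For μ ≤ 1 with offspring not concentrated at 1, the Galton-Watson process goes extinct almost surely, so q = 1.
(Algebraic check: The pgf is f(s) = 6/17 + 91/272·s + 5/16·s². The extinction probability q is the smallest fixed point of f in [0, 1]. Setting s = f(s):
  5/16·s² + (91/272 − 1)·s + 6/17 = 0
  5/16·s² − (6/17 + 5/16)·s + 6/17 = 0
which factors as (s − 1)·(5/16·s − 6/17) = 0, giving roots s = 1 and s = (6/17)/(5/16) = 96/85. Since 96/85 ≥ 1, the smallest root in [0, 1] is s = 1.)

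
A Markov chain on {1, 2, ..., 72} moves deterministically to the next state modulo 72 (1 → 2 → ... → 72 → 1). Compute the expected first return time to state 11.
E[T_11 | X_0 = 11] = 72

The chain cycles deterministically, so starting at state 11 it returns in exactly 72 steps. Equivalently, the stationary distribution is uniform π_j = 1/72 for every state j, so by Kac's formula E[T_11] = 1/π_11 = 72.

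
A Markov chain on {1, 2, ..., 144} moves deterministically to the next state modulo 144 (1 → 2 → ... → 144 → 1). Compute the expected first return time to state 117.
E[T_117 | X_0 = 117] = 144

The chain cycles deterministically, so starting at state 117 it returns in exactly 144 steps. Equivalently, the stationary distribution is uniform π_j = 1/144 for every state j, so by Kac's formula E[T_117] = 1/π_117 = 144.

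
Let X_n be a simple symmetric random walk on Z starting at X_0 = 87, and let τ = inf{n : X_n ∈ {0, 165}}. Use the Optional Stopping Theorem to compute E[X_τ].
E[X_τ] = 87

X_n is a martingale and τ is a bounded-mean stopping time (indeed τ is finite a.s. with bounded expectation since the walk is in a bounded region). By the OST, E[X_τ] = E[X_0] = 87. Equivalently: E[X_τ] = 165 · P(hit 165 first) + 0 · P(hit 0 first) = 165 · (87/165) = 87.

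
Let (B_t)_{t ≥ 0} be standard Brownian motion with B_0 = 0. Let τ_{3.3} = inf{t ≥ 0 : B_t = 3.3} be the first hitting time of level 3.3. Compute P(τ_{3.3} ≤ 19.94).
P(τ_{3.3} ≤ 19.94) = 2(1 − Φ(3.3/√19.94)) = 2(1 − Φ(0.7390)) ≈ 0.4599

By the reflection principle for standard BM, P(τ_b ≤ t) = 2 · P(B_t ≥ b). Since B_t ~ N(0, t), P(B_t ≥ 3.3) = 1 − Φ(3.3/√t) = 1 − Φ(3.3/√19.94) = 1 − Φ(0.7390) ≈ 0.22995. Doubling: P(τ_{3.3} ≤ 19.94) ≈ 2 · 0.22995 = 0.45990 ≈ 0.4599.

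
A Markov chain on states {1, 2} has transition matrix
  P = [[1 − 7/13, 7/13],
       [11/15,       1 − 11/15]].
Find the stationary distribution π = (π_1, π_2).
π_1 = 143/248, π_2 = 105/248

Solve πP = π with π_1 + π_2 = 1. From πP = π: π_1 · (1 − 7/13) + π_2 · 11/15 = π_1 ⇒ π_2 · 11/15 = π_1 · 7/13 ⇒ π_2/π_1 = (7/13)/(11/15) = 105/143. Together with π_1 + π_2 = 1:
  π_1 = (11/15)/(7/13 + 11/15) = (11/15)/(248/195) = 143/248,
  π_2 = (7/13)/(7/13 + 11/15) = (7/13)/(248/195) = 105/248.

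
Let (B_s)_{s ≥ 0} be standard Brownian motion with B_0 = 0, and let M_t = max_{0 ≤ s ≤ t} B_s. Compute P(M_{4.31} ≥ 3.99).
P(M_{4.31} ≥ 3.99) = 2·P(B_{4.31} ≥ 3.99) = 2(1 − Φ(3.99/√4.31)) ≈ 0.0546

By the reflection principle for Brownian motion, P(M_t ≥ a) = 2 · P(B_t ≥ a) for a ≥ 0. Since B_t ~ N(0, t), P(B_t ≥ 3.99) = 1 − Φ(3.99/√t) = 1 − Φ(3.99/√4.31) = 1 − Φ(1.9219). So
  P(M_{4.31} ≥ 3.99) = 2(1 − Φ(1.9219)) ≈ 0.0546.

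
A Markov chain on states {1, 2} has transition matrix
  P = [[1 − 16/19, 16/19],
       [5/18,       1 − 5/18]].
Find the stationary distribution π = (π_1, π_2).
π_1 = 95/383, π_2 = 288/383

Solve πP = π with π_1 + π_2 = 1. From πP = π: π_1 · (1 − 16/19) + π_2 · 5/18 = π_1 ⇒ π_2 · 5/18 = π_1 · 16/19 ⇒ π_2/π_1 = (16/19)/(5/18) = 288/95. Together with π_1 + π_2 = 1:
  π_1 = (5/18)/(16/19 + 5/18) = (5/18)/(383/342) = 95/383,
  π_2 = (16/19)/(16/19 + 5/18) = (16/19)/(383/342) = 288/383.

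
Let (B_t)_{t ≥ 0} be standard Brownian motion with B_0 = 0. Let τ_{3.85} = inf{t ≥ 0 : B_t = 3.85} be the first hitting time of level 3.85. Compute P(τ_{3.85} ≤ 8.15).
P(τ_{3.85} ≤ 8.15) = 2(1 − Φ(3.85/√8.15)) = 2(1 − Φ(1.3486)) ≈ 0.1775

By the reflection principle for standard BM, P(τ_b ≤ t) = 2 · P(B_t ≥ b). Since B_t ~ N(0, t), P(B_t ≥ 3.85) = 1 − Φ(3.85/√t) = 1 − Φ(3.85/√8.15) = 1 − Φ(1.3486) ≈ 0.08873. Doubling: P(τ_{3.85} ≤ 8.15) ≈ 2 · 0.08873 = 0.17746 ≈ 0.1775.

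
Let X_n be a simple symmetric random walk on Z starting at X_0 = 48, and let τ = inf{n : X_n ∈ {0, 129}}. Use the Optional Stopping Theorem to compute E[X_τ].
E[X_τ] = 48

X_n is a martingale and τ is a bounded-mean stopping time (indeed τ is finite a.s. with bounded expectation since the walk is in a bounded region). By the OST, E[X_τ] = E[X_0] = 48. Equivalently: E[X_τ] = 129 · P(hit 129 first) + 0 · P(hit 0 first) = 129 · (48/129) = 48.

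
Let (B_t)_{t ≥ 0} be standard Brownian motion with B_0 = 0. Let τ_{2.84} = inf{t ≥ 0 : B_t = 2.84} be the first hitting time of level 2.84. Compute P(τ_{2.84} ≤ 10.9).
P(τ_{2.84} ≤ 10.9) = 2(1 − Φ(2.84/√10.9)) = 2(1 − Φ(0.8602)) ≈ 0.3897

By the reflection principle for standard BM, P(τ_b ≤ t) = 2 · P(B_t ≥ b). Since B_t ~ N(0, t), P(B_t ≥ 2.84) = 1 − Φ(2.84/√t) = 1 − Φ(2.84/√10.9) = 1 − Φ(0.8602) ≈ 0.19484. Doubling: P(τ_{2.84} ≤ 10.9) ≈ 2 · 0.19484 = 0.38968 ≈ 0.3897.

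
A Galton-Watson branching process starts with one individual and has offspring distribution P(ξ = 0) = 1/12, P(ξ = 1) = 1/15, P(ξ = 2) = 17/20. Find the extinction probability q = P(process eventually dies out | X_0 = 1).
q = 5/51

The pgf is f(s) = 1/12 + 1/15·s + 17/20·s². The extinction probability q is the smallest fixed point of f in [0, 1]. Setting s = f(s):
  17/20·s² + (1/15 − 1)·s + 1/12 = 0
  17/20·s² − (1/12 + 17/20)·s + 1/12 = 0
which factors as (s − 1)·(17/20·s − 1/12) = 0, giving roots s = 1 and s = (1/12)/(17/20) = 5/51.
Mean offspring μ = 1/15 + 2·17/20 = 53/30 > 1 (supercritical), so q < 1. The extinction probability is the smaller root: q = (1/12)/(17/20) = 5/51.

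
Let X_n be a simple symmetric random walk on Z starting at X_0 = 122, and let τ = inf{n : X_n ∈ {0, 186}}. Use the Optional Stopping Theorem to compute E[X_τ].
E[X_τ] = 122

X_n is a martingale and τ is a bounded-mean stopping time (indeed τ is finite a.s. with bounded expectation since the walk is in a bounded region). By the OST, E[X_τ] = E[X_0] = 122. Equivalently: E[X_τ] = 186 · P(hit 186 first) + 0 · P(hit 0 first) = 186 · (122/186) = 122.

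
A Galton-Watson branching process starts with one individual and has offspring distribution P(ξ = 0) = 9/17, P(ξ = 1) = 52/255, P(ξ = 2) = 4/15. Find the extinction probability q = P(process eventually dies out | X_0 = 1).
q = 1

Mean offspring μ = 0·9/17 + 1·52/255 + 2·4/15 = 188/255 ≤ 1. For μ ≤ 1 with offspring not concentrated at 1, the Galton-Watson process goes extinct almost surely, so q = 1.
(Algebraic check: The pgf is f(s) = 9/17 + 52/255·s + 4/15·s². The extinction probability q is the smallest fixed point of f in [0, 1]. Setting s = f(s):
  4/15·s² + (52/255 − 1)·s + 9/17 = 0
  4/15·s² − (9/17 + 4/15)·s + 9/17 = 0
which factors as (s − 1)·(4/15·s − 9/17) = 0, giving roots s = 1 and s = (9/17)/(4/15) = 135/68. Since 135/68 ≥ 1, the smallest root in [0, 1] is s = 1.)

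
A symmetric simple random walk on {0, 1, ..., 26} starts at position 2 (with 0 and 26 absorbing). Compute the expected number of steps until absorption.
E[τ | X_0 = 2] = 48

Let v_k = E[τ | X_0 = k]. Boundary: v_0 = v_26 = 0. Recurrence: v_k = 1 + (v_{k-1} + v_{k+1})/2 for 1 ≤ k ≤ 25. The particular solution to v_k − (v_{k-1} + v_{k+1})/2 = 1 is v_k = −k^2. Adding homogeneous solution A + B k and matching boundaries gives v_k = k (26 − k). Substituting k = 2: v_2 = 2 · 24 = 48.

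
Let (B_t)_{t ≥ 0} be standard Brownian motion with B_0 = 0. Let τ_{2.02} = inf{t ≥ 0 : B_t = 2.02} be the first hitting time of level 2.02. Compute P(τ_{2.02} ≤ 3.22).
P(τ_{2.02} ≤ 3.22) = 2(1 − Φ(2.02/√3.22)) = 2(1 − Φ(1.1257)) ≈ 0.2603

By the reflection principle for standard BM, P(τ_b ≤ t) = 2 · P(B_t ≥ b). Since B_t ~ N(0, t), P(B_t ≥ 2.02) = 1 − Φ(2.02/√t) = 1 − Φ(2.02/√3.22) = 1 − Φ(1.1257) ≈ 0.13015. Doubling: P(τ_{2.02} ≤ 3.22) ≈ 2 · 0.13015 = 0.26030 ≈ 0.2603.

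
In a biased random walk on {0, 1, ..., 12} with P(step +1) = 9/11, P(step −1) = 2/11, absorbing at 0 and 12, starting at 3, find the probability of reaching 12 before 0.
P(hit 12 before 0) = (1 − (2/9)^3) / (1 − (2/9)^12) = 387420489/391719185

Let u_k denote P(reach 12 before 0 | start at k). Boundary: u_0 = 0, u_12 = 1. Recurrence: u_k = 9/11·u_{k+1} + 2/11·u_{k-1} for 1 ≤ k ≤ 11. Try u_k = A + B·r^k with r = q/p = (2/11)/(9/11) = 2/9. Substitution satisfies the recurrence; boundary conditions give:
  u_k = (1 − r^k) / (1 − r^N) = (1 − (2/9)^3) / (1 − (2/9)^12) = 387420489/391719185.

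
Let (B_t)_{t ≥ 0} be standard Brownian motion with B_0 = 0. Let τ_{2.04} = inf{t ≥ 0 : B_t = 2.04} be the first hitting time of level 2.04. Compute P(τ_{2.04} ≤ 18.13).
P(τ_{2.04} ≤ 18.13) = 2(1 − Φ(2.04/√18.13)) = 2(1 − Φ(0.4791)) ≈ 0.6319

By the reflection principle for standard BM, P(τ_b ≤ t) = 2 · P(B_t ≥ b). Since B_t ~ N(0, t), P(B_t ≥ 2.04) = 1 − Φ(2.04/√t) = 1 − Φ(2.04/√18.13) = 1 − Φ(0.4791) ≈ 0.31593. Doubling: P(τ_{2.04} ≤ 18.13) ≈ 2 · 0.31593 = 0.63186 ≈ 0.6319.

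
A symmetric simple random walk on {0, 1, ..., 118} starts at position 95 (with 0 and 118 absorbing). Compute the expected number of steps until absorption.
E[τ | X_0 = 95] = 2185

Let v_k = E[τ | X_0 = k]. Boundary: v_0 = v_118 = 0. Recurrence: v_k = 1 + (v_{k-1} + v_{k+1})/2 for 1 ≤ k ≤ 117. The particular solution to v_k − (v_{k-1} + v_{k+1})/2 = 1 is v_k = −k^2. Adding homogeneous solution A + B k and matching boundaries gives v_k = k (118 − k). Substituting k = 95: v_95 = 95 · 23 = 2185.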